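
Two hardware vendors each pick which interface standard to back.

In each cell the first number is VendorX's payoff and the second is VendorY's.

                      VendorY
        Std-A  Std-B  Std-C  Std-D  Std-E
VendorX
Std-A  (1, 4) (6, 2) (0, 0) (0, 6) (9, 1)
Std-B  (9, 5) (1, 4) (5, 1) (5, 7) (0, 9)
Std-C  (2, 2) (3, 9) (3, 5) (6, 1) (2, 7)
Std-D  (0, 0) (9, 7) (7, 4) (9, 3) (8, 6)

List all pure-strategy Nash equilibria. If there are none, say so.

Pure NE: (Std-D, Std-B)

Check each profile: it is a Nash equilibrium iff no player can strictly gain by switching unilaterally.
(Std-A, Std-A): VendorX can switch to Std-B (1 → 9). Not NE.
(Std-A, Std-B): VendorX can switch to Std-D (6 → 9). Not NE.
(Std-A, Std-C): VendorX can switch to Std-B (0 → 5). Not NE.
(Std-A, Std-D): VendorX can switch to Std-B (0 → 5). Not NE.
(Std-A, Std-E): VendorY can switch to Std-A (1 → 4). Not NE.
(Std-B, Std-A): VendorY can switch to Std-D (5 → 7). Not NE.
(Std-D, Std-B): VendorX gets 9, best alternative 6; VendorY gets 7, best alternative 6. No profitable deviation — NE.
(The remaining 13 profiles each have a profitable deviation by the same check.)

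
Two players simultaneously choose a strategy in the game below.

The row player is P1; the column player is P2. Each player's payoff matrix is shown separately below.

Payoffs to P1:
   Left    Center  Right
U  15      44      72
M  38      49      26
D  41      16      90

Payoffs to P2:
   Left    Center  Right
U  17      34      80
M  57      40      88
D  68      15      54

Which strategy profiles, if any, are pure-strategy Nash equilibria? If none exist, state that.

(D, Left)

(U, Left): P1 can switch to M (15 → 38). Not NE.
(U, Center): P1 can switch to M (44 → 49). Not NE.
(U, Right): P1 can switch to D (72 → 90). Not NE.
(M, Left): P1 can switch to D (38 → 41). Not NE.
(M, Center): P2 can switch to Left (40 → 57). Not NE.
(M, Right): P1 can switch to U (26 → 72). Not NE.
(D, Left): P1 gets 41, best alternative 38; P2 gets 68, best alternative 54. No profitable deviation — NE.
(The remaining 2 profiles each have a profitable deviation by the same check.)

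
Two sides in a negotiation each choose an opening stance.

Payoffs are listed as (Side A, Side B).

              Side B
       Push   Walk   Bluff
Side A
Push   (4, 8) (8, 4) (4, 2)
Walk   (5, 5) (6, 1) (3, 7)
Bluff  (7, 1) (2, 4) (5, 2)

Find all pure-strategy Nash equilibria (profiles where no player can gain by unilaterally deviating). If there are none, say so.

(Push, Push): Side A can switch to Walk (4 → 5). Not NE.
(Push, Walk): Side B can switch to Push (4 → 8). Not NE.
(Push, Bluff): Side A can switch to Bluff (4 → 5). Not NE.
(Walk, Push): Side A can switch to Bluff (5 → 7). Not NE.
(Walk, Walk): Side A can switch to Push (6 → 8). Not NE.
(Walk, Bluff): Side A can switch to Push (3 → 4). Not NE.
(Bluff, Push): Side B can switch to Walk (1 → 4). Not NE.
(Bluff, Walk): Side A can switch to Push (2 → 8). Not NE.
(Bluff, Bluff): Side B can switch to Walk (2 → 4). Not NE.

none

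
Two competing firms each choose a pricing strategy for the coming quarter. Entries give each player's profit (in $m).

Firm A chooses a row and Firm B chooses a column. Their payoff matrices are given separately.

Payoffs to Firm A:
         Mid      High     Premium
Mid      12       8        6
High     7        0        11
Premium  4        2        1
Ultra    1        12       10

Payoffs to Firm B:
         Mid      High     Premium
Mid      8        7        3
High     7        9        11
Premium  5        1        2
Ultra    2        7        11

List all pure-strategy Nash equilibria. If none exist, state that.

(Mid, Mid): Firm A gets 12, best alternative 7; Firm B gets 8, best alternative 7. No profitable deviation — NE.
(Mid, High): Firm A can switch to Ultra (8 → 12). Not NE.
(Mid, Premium): Firm A can switch to High (6 → 11). Not NE.
(High, Mid): Firm A can switch to Mid (7 → 12). Not NE.
(High, High): Firm A can switch to Mid (0 → 8). Not NE.
(High, Premium): Firm A gets 11, best alternative 10; Firm B gets 11, best alternative 9. No profitable deviation — NE.
(Premium, Mid): Firm A can switch to Mid (4 → 12). Not NE.
(Premium, High): Firm A can switch to Mid (2 → 8). Not NE.
(Premium, Premium): Firm A can switch to Mid (1 → 6). Not NE.
(Ultra, Mid): Firm A can switch to Mid (1 → 12). Not NE.
(The remaining 2 profiles each have a profitable deviation by the same check.)

(Mid, Mid); (High, Premium)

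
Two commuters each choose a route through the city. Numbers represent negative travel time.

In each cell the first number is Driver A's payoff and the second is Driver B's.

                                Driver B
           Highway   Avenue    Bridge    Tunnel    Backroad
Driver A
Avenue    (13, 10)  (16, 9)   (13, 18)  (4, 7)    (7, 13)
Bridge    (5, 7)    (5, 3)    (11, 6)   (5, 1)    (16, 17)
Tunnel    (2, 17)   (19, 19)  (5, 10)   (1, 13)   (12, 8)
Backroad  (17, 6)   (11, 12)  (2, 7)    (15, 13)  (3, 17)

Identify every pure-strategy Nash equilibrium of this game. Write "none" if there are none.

Pure-strategy Nash equilibria: (Avenue, Bridge); (Bridge, Backroad); (Tunnel, Avenue)

(Avenue, Highway): Driver A can switch to Backroad (13 → 17). Not NE.
(Avenue, Avenue): Driver A can switch to Tunnel (16 → 19). Not NE.
(Avenue, Bridge): Driver A gets 13, best alternative 11; Driver B gets 18, best alternative 13. No profitable deviation — NE.
(Avenue, Tunnel): Driver A can switch to Bridge (4 → 5). Not NE.
(Avenue, Backroad): Driver A can switch to Bridge (7 → 16). Not NE.
(Bridge, Highway): Driver A can switch to Avenue (5 → 13). Not NE.
(Bridge, Avenue): Driver A can switch to Avenue (5 → 16). Not NE.
(Bridge, Bridge): Driver A can switch to Avenue (11 → 13). Not NE.
(Bridge, Tunnel): Driver A can switch to Backroad (5 → 15). Not NE.
(Bridge, Backroad): Driver A gets 16, best alternative 12; Driver B gets 17, best alternative 7. No profitable deviation — NE.
(Tunnel, Highway): Driver A can switch to Avenue (2 → 13). Not NE.
(Tunnel, Avenue): Driver A gets 19, best alternative 16; Driver B gets 19, best alternative 17. No profitable deviation — NE.
(Tunnel, Bridge): Driver A can switch to Avenue (5 → 13). Not NE.
(Tunnel, Tunnel): Driver A can switch to Avenue (1 → 4). Not NE.
(Tunnel, Backroad): Driver A can switch to Bridge (12 → 16). Not NE.
(The remaining 5 profiles each have a profitable deviation by the same check.)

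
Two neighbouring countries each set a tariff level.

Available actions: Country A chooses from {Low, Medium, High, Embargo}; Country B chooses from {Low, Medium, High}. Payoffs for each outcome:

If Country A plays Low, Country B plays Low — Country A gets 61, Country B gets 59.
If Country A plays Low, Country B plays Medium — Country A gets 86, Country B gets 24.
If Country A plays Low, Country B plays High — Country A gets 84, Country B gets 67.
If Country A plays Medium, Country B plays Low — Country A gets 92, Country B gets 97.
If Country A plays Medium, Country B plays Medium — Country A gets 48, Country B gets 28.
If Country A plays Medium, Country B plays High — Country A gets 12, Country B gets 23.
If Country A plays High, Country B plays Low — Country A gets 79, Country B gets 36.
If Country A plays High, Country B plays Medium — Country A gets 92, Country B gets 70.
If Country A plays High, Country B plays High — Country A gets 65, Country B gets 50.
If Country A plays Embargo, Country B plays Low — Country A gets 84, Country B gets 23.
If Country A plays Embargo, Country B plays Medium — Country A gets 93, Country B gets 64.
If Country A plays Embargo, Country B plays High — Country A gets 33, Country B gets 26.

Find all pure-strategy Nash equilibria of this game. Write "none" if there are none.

(Low, High) and (Medium, Low) and (Embargo, Medium)

(Low, Low): Country A can switch to Medium (61 → 92). Not NE.
(Low, Medium): Country A can switch to High (86 → 92). Not NE.
(Low, High): Country A gets 84, best alternative 65; Country B gets 67, best alternative 59. No profitable deviation — NE.
(Medium, Low): Country A gets 92, best alternative 84; Country B gets 97, best alternative 28. No profitable deviation — NE.
(Medium, Medium): Country A can switch to Low (48 → 86). Not NE.
(Medium, High): Country A can switch to Low (12 → 84). Not NE.
(High, Low): Country A can switch to Medium (79 → 92). Not NE.
(High, Medium): Country A can switch to Embargo (92 → 93). Not NE.
(High, High): Country A can switch to Low (65 → 84). Not NE.
(Embargo, Low): Country A can switch to Medium (84 → 92). Not NE.
(Embargo, Medium): Country A gets 93, best alternative 92; Country B gets 64, best alternative 26. No profitable deviation — NE.
(Embargo, High): Country A can switch to Low (33 → 84). Not NE.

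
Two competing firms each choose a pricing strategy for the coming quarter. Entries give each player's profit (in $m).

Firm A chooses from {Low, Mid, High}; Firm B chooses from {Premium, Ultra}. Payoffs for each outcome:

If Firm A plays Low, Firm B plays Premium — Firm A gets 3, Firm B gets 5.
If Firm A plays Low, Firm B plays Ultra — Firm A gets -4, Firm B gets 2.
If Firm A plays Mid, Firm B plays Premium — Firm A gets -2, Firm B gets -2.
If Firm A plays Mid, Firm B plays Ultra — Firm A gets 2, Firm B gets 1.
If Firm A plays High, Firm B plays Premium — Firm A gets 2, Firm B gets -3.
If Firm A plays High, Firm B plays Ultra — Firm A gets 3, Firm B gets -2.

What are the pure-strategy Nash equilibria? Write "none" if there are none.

The pure Nash equilibria are (Low, Premium); (High, Ultra).

(Low, Premium): Firm A gets 3, best alternative 2; Firm B gets 5, best alternative 2. No profitable deviation — NE.
(Low, Ultra): Firm A can switch to Mid (-4 → 2). Not NE.
(Mid, Premium): Firm A can switch to Low (-2 → 3). Not NE.
(Mid, Ultra): Firm A can switch to High (2 → 3). Not NE.
(High, Premium): Firm A can switch to Low (2 → 3). Not NE.
(High, Ultra): Firm A gets 3, best alternative 2; Firm B gets -2, best alternative -3. No profitable deviation — NE.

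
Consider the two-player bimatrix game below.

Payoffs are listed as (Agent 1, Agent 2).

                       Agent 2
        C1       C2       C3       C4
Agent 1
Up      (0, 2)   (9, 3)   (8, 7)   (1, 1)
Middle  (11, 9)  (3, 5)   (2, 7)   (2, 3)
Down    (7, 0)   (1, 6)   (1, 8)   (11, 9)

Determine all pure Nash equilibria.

Pure-strategy Nash equilibria: (Up, C3) and (Middle, C1) and (Down, C4)

For each strategy profile, look for a profitable unilateral deviation.
(Up, C1): Agent 1 can switch to Middle (0 → 11). Not NE.
(Up, C2): Agent 2 can switch to C3 (3 → 7). Not NE.
(Up, C3): Agent 1 gets 8, best alternative 2; Agent 2 gets 7, best alternative 3. No profitable deviation — NE.
(Up, C4): Agent 1 can switch to Middle (1 → 2). Not NE.
(Middle, C1): Agent 1 gets 11, best alternative 7; Agent 2 gets 9, best alternative 7. No profitable deviation — NE.
(Middle, C2): Agent 1 can switch to Up (3 → 9). Not NE.
(Middle, C3): Agent 1 can switch to Up (2 → 8). Not NE.
(Middle, C4): Agent 1 can switch to Down (2 → 11). Not NE.
(Down, C4): Agent 1 gets 11, best alternative 2; Agent 2 gets 9, best alternative 8. No profitable deviation — NE.
(The remaining 3 profiles each have a profitable deviation by the same check.)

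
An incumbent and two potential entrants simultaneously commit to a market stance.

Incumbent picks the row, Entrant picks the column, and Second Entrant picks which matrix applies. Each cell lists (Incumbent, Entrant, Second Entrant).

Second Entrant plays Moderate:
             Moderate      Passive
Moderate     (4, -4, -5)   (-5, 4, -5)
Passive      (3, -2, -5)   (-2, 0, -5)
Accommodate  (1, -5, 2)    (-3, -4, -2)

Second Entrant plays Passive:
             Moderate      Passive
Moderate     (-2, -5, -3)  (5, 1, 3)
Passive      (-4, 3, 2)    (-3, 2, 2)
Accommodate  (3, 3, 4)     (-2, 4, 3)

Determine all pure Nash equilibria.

Pure NE: (Moderate, Passive, Passive)

Mark each player's best response to every combination of opponents' strategies; a profile where every player is best-responding is a pure Nash equilibrium.
Incumbent against (Moderate, Moderate): payoffs 4, 3, 1 → best response Moderate.
Incumbent against (Moderate, Passive): payoffs -2, -4, 3 → best response Accommodate.
Incumbent against (Passive, Moderate): payoffs -5, -2, -3 → best response Passive.
Incumbent against (Passive, Passive): payoffs 5, -3, -2 → best response Moderate.
Entrant against (Moderate, Moderate): payoffs -4, 4 → best response Passive.
Entrant against (Moderate, Passive): payoffs -5, 1 → best response Passive.
Entrant against (Passive, Moderate): payoffs -2, 0 → best response Passive.
Entrant against (Passive, Passive): payoffs 3, 2 → best response Moderate.
Entrant against (Accommodate, Moderate): payoffs -5, -4 → best response Passive.
Entrant against (Accommodate, Passive): payoffs 3, 4 → best response Passive.
Second Entrant against (Moderate, Moderate): payoffs -5, -3 → best response Passive.
Second Entrant against (Moderate, Passive): payoffs -5, 3 → best response Passive.
Second Entrant against (Passive, Moderate): payoffs -5, 2 → best response Passive.
Second Entrant against (Passive, Passive): payoffs -5, 2 → best response Passive.
Second Entrant against (Accommodate, Moderate): payoffs 2, 4 → best response Passive.
Second Entrant against (Accommodate, Passive): payoffs -2, 3 → best response Passive.
Mutual best responses: (Moderate, Passive, Passive).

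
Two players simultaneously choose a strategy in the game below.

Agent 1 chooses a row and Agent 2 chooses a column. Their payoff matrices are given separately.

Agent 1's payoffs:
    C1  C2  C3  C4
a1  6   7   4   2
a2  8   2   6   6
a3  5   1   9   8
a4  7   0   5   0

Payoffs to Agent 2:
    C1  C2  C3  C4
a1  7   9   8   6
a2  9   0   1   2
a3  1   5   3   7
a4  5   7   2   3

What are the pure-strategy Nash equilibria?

For each strategy profile, look for a profitable unilateral deviation.
(a1, C1): Agent 1 can switch to a2 (6 → 8). Not NE.
(a1, C2): Agent 1 gets 7, best alternative 2; Agent 2 gets 9, best alternative 8. No profitable deviation — NE.
(a1, C3): Agent 1 can switch to a2 (4 → 6). Not NE.
(a1, C4): Agent 1 can switch to a2 (2 → 6). Not NE.
(a2, C1): Agent 1 gets 8, best alternative 7; Agent 2 gets 9, best alternative 2. No profitable deviation — NE.
(a2, C2): Agent 1 can switch to a1 (2 → 7). Not NE.
(a2, C3): Agent 1 can switch to a3 (6 → 9). Not NE.
(a2, C4): Agent 1 can switch to a3 (6 → 8). Not NE.
(a3, C1): Agent 1 can switch to a1 (5 → 6). Not NE.
(a3, C2): Agent 1 can switch to a1 (1 → 7). Not NE.
(a3, C3): Agent 2 can switch to C2 (3 → 5). Not NE.
(a3, C4): Agent 1 gets 8, best alternative 6; Agent 2 gets 7, best alternative 5. No profitable deviation — NE.
(a4, C1): Agent 1 can switch to a2 (7 → 8). Not NE.
(a4, C2): Agent 1 can switch to a1 (0 → 7). Not NE.
(a4, C3): Agent 1 can switch to a2 (5 → 6). Not NE.
(The remaining 1 profile has a profitable deviation by the same check.)

Pure-strategy Nash equilibria: (a1, C2) and (a2, C1) and (a3, C4)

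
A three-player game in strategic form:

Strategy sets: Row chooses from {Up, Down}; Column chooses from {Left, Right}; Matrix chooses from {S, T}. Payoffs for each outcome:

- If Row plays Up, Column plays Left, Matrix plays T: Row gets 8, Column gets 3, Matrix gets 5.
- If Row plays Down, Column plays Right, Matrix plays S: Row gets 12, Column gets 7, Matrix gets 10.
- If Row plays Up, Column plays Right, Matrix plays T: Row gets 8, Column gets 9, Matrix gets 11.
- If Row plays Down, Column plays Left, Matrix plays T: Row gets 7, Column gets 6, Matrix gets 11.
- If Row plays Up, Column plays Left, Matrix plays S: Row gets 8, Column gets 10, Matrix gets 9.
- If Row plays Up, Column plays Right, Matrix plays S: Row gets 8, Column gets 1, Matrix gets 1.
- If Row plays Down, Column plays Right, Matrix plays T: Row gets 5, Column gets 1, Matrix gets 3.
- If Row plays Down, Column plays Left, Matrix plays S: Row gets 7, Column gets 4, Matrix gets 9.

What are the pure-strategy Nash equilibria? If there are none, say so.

(Up, Left, S): Row gets 8, best alternative 7; Column gets 10, best alternative 1; Matrix gets 9, best alternative 5. No profitable deviation — NE.
(Up, Left, T): Column can switch to Right (3 → 9). Not NE.
(Up, Right, S): Row can switch to Down (8 → 12). Not NE.
(Up, Right, T): Row gets 8, best alternative 5; Column gets 9, best alternative 3; Matrix gets 11, best alternative 1. No profitable deviation — NE.
(Down, Left, S): Row can switch to Up (7 → 8). Not NE.
(Down, Left, T): Row can switch to Up (7 → 8). Not NE.
(Down, Right, S): Row gets 12, best alternative 8; Column gets 7, best alternative 4; Matrix gets 10, best alternative 3. No profitable deviation — NE.
(Down, Right, T): Row can switch to Up (5 → 8). Not NE.

The pure Nash equilibria are (Up, Left, S), (Up, Right, T), (Down, Right, S).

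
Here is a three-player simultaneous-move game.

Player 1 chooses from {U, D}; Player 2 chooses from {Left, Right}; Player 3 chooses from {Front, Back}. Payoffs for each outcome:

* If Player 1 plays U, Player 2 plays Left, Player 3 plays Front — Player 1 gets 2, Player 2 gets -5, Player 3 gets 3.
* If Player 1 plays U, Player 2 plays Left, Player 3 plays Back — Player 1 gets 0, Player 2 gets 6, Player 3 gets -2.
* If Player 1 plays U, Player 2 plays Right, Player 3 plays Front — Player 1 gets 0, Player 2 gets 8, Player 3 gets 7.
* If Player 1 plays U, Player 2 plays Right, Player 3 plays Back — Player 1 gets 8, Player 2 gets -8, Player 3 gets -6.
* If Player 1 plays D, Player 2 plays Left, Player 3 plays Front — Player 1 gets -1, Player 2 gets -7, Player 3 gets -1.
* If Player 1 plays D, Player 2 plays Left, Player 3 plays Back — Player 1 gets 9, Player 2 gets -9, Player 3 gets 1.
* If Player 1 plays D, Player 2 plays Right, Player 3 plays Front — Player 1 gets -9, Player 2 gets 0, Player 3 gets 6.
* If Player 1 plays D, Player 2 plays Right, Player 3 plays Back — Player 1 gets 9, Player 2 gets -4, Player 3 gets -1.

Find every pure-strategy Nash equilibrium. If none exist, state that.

(U, Left, Front): Player 2 can switch to Right (-5 → 8). Not NE.
(U, Left, Back): Player 1 can switch to D (0 → 9). Not NE.
(U, Right, Front): Player 1 gets 0, best alternative -9; Player 2 gets 8, best alternative -5; Player 3 gets 7, best alternative -6. No profitable deviation — NE.
(U, Right, Back): Player 1 can switch to D (8 → 9). Not NE.
(D, Left, Front): Player 1 can switch to U (-1 → 2). Not NE.
(D, Left, Back): Player 2 can switch to Right (-9 → -4). Not NE.
(D, Right, Front): Player 1 can switch to U (-9 → 0). Not NE.
(D, Right, Back): Player 3 can switch to Front (-1 → 6). Not NE.

The unique pure-strategy Nash equilibrium is (U, Right, Front).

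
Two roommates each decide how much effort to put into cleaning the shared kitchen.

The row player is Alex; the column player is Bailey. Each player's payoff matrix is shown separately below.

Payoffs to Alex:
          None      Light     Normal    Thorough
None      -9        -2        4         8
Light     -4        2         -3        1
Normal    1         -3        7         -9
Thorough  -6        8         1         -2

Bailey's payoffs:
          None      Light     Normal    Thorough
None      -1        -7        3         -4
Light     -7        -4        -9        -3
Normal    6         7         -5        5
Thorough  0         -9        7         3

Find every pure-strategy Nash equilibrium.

Alex against None: payoffs -9, -4, 1, -6 → best response Normal.
Alex against Light: payoffs -2, 2, -3, 8 → best response Thorough.
Alex against Normal: payoffs 4, -3, 7, 1 → best response Normal.
Alex against Thorough: payoffs 8, 1, -9, -2 → best response None.
Bailey against None: payoffs -1, -7, 3, -4 → best response Normal.
Bailey against Light: payoffs -7, -4, -9, -3 → best response Thorough.
Bailey against Normal: payoffs 6, 7, -5, 5 → best response Light.
Bailey against Thorough: payoffs 0, -9, 7, 3 → best response Normal.
No profile is a mutual best response for all players.

There is no pure-strategy Nash equilibrium.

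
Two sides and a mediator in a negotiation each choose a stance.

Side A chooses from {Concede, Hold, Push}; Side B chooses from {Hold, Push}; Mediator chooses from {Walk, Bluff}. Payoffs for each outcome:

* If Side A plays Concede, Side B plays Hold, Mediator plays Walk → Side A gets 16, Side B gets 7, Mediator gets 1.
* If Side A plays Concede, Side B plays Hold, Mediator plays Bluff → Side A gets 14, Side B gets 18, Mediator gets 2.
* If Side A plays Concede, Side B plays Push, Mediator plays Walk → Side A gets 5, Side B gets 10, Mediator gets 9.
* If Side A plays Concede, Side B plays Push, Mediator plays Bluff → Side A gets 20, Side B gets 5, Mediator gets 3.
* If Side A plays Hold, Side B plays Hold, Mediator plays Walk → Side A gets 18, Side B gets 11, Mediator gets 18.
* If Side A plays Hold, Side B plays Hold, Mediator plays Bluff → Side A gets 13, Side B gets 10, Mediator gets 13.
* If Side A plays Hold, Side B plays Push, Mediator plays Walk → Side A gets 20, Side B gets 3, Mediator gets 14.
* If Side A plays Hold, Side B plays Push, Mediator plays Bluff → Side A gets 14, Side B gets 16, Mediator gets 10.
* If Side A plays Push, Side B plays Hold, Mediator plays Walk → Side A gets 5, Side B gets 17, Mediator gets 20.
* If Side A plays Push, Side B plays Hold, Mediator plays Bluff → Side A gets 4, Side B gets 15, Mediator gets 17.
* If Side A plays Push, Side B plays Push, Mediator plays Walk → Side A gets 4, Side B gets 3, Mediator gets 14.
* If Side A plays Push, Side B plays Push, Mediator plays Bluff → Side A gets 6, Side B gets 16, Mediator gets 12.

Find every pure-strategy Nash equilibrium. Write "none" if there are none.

(Concede, Hold, Bluff) and (Hold, Hold, Walk)

Side A against (Hold, Walk): payoffs 16, 18, 5 → best response Hold.
Side A against (Hold, Bluff): payoffs 14, 13, 4 → best response Concede.
Side A against (Push, Walk): payoffs 5, 20, 4 → best response Hold.
Side A against (Push, Bluff): payoffs 20, 14, 6 → best response Concede.
Side B against (Concede, Walk): payoffs 7, 10 → best response Push.
Side B against (Concede, Bluff): payoffs 18, 5 → best response Hold.
Side B against (Hold, Walk): payoffs 11, 3 → best response Hold.
Side B against (Hold, Bluff): payoffs 10, 16 → best response Push.
Side B against (Push, Walk): payoffs 17, 3 → best response Hold.
Side B against (Push, Bluff): payoffs 15, 16 → best response Push.
Mediator against (Concede, Hold): payoffs 1, 2 → best response Bluff.
Mediator against (Concede, Push): payoffs 9, 3 → best response Walk.
Mediator against (Hold, Hold): payoffs 18, 13 → best response Walk.
Mediator against (Hold, Push): payoffs 14, 10 → best response Walk.
Mediator against (Push, Hold): payoffs 20, 17 → best response Walk.
Mediator against (Push, Push): payoffs 14, 12 → best response Walk.
Mutual best responses: (Concede, Hold, Bluff); (Hold, Hold, Walk).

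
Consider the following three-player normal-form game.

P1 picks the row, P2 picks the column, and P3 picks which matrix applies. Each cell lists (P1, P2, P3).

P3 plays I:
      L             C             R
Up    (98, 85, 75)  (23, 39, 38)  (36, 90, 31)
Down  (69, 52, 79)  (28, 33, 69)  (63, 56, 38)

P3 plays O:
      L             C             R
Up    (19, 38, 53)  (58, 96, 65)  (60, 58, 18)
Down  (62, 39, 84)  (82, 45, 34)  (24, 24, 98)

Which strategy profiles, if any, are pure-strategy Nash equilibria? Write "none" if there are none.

P1 against (L, I): payoffs 98, 69 → best response Up.
P1 against (L, O): payoffs 19, 62 → best response Down.
P1 against (C, I): payoffs 23, 28 → best response Down.
P1 against (C, O): payoffs 58, 82 → best response Down.
P1 against (R, I): payoffs 36, 63 → best response Down.
P1 against (R, O): payoffs 60, 24 → best response Up.
P2 against (Up, I): payoffs 85, 39, 90 → best response R.
P2 against (Up, O): payoffs 38, 96, 58 → best response C.
P2 against (Down, I): payoffs 52, 33, 56 → best response R.
P2 against (Down, O): payoffs 39, 45, 24 → best response C.
P3 against (Up, L): payoffs 75, 53 → best response I.
P3 against (Up, C): payoffs 38, 65 → best response O.
P3 against (Up, R): payoffs 31, 18 → best response I.
P3 against (Down, L): payoffs 79, 84 → best response O.
P3 against (Down, C): payoffs 69, 34 → best response I.
P3 against (Down, R): payoffs 38, 98 → best response O.
No profile is a mutual best response for all players.

none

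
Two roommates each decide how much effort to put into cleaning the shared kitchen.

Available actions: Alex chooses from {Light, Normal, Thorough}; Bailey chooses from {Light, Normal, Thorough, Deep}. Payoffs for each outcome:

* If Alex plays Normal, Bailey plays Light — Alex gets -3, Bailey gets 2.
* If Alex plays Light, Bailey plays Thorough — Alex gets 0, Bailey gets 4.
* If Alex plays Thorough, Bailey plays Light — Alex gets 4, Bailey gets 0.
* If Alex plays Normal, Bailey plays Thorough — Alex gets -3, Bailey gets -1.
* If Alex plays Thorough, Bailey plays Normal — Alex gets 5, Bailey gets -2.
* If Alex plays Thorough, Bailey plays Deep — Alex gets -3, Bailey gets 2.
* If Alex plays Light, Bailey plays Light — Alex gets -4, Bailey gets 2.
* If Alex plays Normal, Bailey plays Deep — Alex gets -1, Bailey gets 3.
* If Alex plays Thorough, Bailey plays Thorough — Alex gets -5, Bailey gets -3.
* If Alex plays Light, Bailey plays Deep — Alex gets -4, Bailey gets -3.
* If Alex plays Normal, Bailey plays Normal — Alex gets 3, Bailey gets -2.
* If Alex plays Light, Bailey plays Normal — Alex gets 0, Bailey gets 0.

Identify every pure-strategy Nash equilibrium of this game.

(Light, Light): Alex can switch to Normal (-4 → -3). Not NE.
(Light, Normal): Alex can switch to Normal (0 → 3). Not NE.
(Light, Thorough): Alex gets 0, best alternative -3; Bailey gets 4, best alternative 2. No profitable deviation — NE.
(Light, Deep): Alex can switch to Normal (-4 → -1). Not NE.
(Normal, Light): Alex can switch to Thorough (-3 → 4). Not NE.
(Normal, Normal): Alex can switch to Thorough (3 → 5). Not NE.
(Normal, Thorough): Alex can switch to Light (-3 → 0). Not NE.
(Normal, Deep): Alex gets -1, best alternative -3; Bailey gets 3, best alternative 2. No profitable deviation — NE.
(Thorough, Light): Bailey can switch to Deep (0 → 2). Not NE.
(Thorough, Normal): Bailey can switch to Light (-2 → 0). Not NE.
(The remaining 2 profiles each have a profitable deviation by the same check.)

The pure Nash equilibria are (Light, Thorough), (Normal, Deep).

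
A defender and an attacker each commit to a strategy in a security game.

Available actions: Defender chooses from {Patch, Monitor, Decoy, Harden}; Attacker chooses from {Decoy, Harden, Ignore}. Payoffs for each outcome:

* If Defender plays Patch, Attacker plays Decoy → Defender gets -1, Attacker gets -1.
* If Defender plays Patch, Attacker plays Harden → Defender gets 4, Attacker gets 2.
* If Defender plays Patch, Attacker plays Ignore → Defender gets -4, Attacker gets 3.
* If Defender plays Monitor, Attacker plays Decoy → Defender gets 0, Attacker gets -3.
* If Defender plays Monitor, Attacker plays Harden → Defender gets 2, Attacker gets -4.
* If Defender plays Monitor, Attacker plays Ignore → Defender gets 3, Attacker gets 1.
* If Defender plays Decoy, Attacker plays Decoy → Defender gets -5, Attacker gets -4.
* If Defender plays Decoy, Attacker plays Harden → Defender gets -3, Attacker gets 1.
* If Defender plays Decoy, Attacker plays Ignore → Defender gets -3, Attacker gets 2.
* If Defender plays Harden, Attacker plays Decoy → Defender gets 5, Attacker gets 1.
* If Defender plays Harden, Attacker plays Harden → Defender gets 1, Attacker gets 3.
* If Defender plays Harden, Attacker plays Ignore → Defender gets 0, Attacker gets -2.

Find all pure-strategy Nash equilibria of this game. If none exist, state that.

(Patch, Decoy): Defender can switch to Monitor (-1 → 0). Not NE.
(Patch, Harden): Attacker can switch to Ignore (2 → 3). Not NE.
(Patch, Ignore): Defender can switch to Monitor (-4 → 3). Not NE.
(Monitor, Decoy): Defender can switch to Harden (0 → 5). Not NE.
(Monitor, Harden): Defender can switch to Patch (2 → 4). Not NE.
(Monitor, Ignore): Defender gets 3, best alternative 0; Attacker gets 1, best alternative -3. No profitable deviation — NE.
(Decoy, Decoy): Defender can switch to Patch (-5 → -1). Not NE.
(Decoy, Harden): Defender can switch to Patch (-3 → 4). Not NE.
(Decoy, Ignore): Defender can switch to Monitor (-3 → 3). Not NE.
(Harden, Decoy): Attacker can switch to Harden (1 → 3). Not NE.
(Harden, Harden): Defender can switch to Patch (1 → 4). Not NE.
(Harden, Ignore): Defender can switch to Monitor (0 → 3). Not NE.

The unique pure-strategy Nash equilibrium is (Monitor, Ignore).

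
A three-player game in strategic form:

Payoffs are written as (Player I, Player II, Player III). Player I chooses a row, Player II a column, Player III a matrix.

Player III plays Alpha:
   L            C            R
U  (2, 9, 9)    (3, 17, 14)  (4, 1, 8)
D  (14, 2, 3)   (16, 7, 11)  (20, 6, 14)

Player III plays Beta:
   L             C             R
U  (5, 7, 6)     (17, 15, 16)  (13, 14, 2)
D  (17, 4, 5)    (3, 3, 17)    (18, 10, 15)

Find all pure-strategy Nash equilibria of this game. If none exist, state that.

The pure Nash equilibria are (U, C, Beta) and (D, R, Beta).

(U, L, Alpha): Player I can switch to D (2 → 14). Not NE.
(U, L, Beta): Player I can switch to D (5 → 17). Not NE.
(U, C, Alpha): Player I can switch to D (3 → 16). Not NE.
(U, C, Beta): Player I gets 17, best alternative 3; Player II gets 15, best alternative 14; Player III gets 16, best alternative 14. No profitable deviation — NE.
(U, R, Alpha): Player I can switch to D (4 → 20). Not NE.
(U, R, Beta): Player I can switch to D (13 → 18). Not NE.
(D, L, Alpha): Player II can switch to C (2 → 7). Not NE.
(D, L, Beta): Player II can switch to R (4 → 10). Not NE.
(D, C, Alpha): Player III can switch to Beta (11 → 17). Not NE.
(D, C, Beta): Player I can switch to U (3 → 17). Not NE.
(D, R, Alpha): Player II can switch to C (6 → 7). Not NE.
(D, R, Beta): Player I gets 18, best alternative 13; Player II gets 10, best alternative 4; Player III gets 15, best alternative 14. No profitable deviation — NE.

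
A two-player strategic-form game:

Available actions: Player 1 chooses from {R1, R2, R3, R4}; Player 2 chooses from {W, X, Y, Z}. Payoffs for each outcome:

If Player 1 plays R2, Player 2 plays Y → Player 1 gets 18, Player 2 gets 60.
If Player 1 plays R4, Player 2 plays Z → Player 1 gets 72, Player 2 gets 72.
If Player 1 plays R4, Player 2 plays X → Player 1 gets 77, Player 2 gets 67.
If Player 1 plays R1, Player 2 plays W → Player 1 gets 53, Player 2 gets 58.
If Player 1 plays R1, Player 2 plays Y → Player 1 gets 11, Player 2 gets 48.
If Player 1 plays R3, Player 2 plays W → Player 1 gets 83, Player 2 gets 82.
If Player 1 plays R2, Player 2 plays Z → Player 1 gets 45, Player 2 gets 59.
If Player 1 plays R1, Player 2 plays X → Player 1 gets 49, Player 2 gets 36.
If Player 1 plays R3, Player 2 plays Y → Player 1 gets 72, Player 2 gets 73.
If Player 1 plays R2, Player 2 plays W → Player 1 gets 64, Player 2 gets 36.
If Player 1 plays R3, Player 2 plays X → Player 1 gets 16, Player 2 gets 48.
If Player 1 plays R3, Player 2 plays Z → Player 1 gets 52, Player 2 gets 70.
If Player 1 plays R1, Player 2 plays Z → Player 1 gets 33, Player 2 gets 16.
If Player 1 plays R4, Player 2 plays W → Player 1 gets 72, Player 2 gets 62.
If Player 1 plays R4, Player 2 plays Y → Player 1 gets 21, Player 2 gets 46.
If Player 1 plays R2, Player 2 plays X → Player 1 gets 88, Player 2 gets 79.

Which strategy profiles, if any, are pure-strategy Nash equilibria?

(R2, X); (R3, W); (R4, Z)

For each strategy profile, look for a profitable unilateral deviation.
(R1, W): Player 1 can switch to R2 (53 → 64). Not NE.
(R1, X): Player 1 can switch to R2 (49 → 88). Not NE.
(R1, Y): Player 1 can switch to R2 (11 → 18). Not NE.
(R1, Z): Player 1 can switch to R2 (33 → 45). Not NE.
(R2, W): Player 1 can switch to R3 (64 → 83). Not NE.
(R2, X): Player 1 gets 88, best alternative 77; Player 2 gets 79, best alternative 60. No profitable deviation — NE.
(R2, Y): Player 1 can switch to R3 (18 → 72). Not NE.
(R2, Z): Player 1 can switch to R3 (45 → 52). Not NE.
(R3, W): Player 1 gets 83, best alternative 72; Player 2 gets 82, best alternative 73. No profitable deviation — NE.
(R3, X): Player 1 can switch to R1 (16 → 49). Not NE.
(R4, Z): Player 1 gets 72, best alternative 52; Player 2 gets 72, best alternative 67. No profitable deviation — NE.
(The remaining 5 profiles each have a profitable deviation by the same check.)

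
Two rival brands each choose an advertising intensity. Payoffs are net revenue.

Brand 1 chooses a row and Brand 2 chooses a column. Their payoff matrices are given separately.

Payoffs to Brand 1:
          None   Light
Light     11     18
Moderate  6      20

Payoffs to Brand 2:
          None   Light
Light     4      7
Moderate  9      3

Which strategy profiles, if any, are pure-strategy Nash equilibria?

There is no pure-strategy Nash equilibrium.

(Light, None): Brand 2 can switch to Light (4 → 7). Not NE.
(Light, Light): Brand 1 can switch to Moderate (18 → 20). Not NE.
(Moderate, None): Brand 1 can switch to Light (6 → 11). Not NE.
(Moderate, Light): Brand 2 can switch to None (3 → 9). Not NE.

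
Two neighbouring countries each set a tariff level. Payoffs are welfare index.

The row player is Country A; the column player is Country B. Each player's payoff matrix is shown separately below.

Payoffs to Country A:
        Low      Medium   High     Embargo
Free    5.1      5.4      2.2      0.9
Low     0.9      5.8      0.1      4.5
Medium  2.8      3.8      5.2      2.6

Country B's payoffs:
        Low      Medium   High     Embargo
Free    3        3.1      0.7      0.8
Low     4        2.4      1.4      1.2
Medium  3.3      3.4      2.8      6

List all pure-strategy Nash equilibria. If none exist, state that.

Mark each player's best response to every combination of opponents' strategies; a profile where every player is best-responding is a pure Nash equilibrium.
Country A against Low: payoffs 5.1, 0.9, 2.8 → best response Free.
Country A against Medium: payoffs 5.4, 5.8, 3.8 → best response Low.
Country A against High: payoffs 2.2, 0.1, 5.2 → best response Medium.
Country A against Embargo: payoffs 0.9, 4.5, 2.6 → best response Low.
Country B against Free: payoffs 3, 3.1, 0.7, 0.8 → best response Medium.
Country B against Low: payoffs 4, 2.4, 1.4, 1.2 → best response Low.
Country B against Medium: payoffs 3.3, 3.4, 2.8, 6 → best response Embargo.
No profile is a mutual best response for all players.

This game has no pure Nash equilibrium.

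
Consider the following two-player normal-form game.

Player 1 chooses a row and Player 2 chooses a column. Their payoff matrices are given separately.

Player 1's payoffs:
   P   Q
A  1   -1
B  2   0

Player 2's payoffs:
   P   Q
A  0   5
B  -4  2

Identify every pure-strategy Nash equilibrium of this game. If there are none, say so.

Mark each player's best response to every combination of opponents' strategies; a profile where every player is best-responding is a pure Nash equilibrium.
Player 1 against P: payoffs 1, 2 → best response B.
Player 1 against Q: payoffs -1, 0 → best response B.
Player 2 against A: payoffs 0, 5 → best response Q.
Player 2 against B: payoffs -4, 2 → best response Q.
Mutual best responses: (B, Q).

Pure NE: (B, Q)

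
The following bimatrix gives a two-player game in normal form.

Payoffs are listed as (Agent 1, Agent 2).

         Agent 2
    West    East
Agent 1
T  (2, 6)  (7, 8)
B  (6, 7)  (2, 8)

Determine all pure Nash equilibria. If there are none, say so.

(T, West): Agent 1 can switch to B (2 → 6). Not NE.
(T, East): Agent 1 gets 7, best alternative 2; Agent 2 gets 8, best alternative 6. No profitable deviation — NE.
(B, West): Agent 2 can switch to East (7 → 8). Not NE.
(B, East): Agent 1 can switch to T (2 → 7). Not NE.

Pure NE: (T, East)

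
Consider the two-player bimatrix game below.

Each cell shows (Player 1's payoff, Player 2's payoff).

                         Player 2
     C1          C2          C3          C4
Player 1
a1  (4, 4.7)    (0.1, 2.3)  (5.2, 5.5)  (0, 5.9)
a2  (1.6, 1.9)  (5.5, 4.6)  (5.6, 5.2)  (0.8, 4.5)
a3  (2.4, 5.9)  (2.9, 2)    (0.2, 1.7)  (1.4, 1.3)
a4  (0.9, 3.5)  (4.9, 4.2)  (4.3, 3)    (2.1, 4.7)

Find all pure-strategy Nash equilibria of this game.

The pure Nash equilibria are (a2, C3) and (a4, C4).

Player 1 against C1: payoffs 4, 1.6, 2.4, 0.9 → best response a1.
Player 1 against C2: payoffs 0.1, 5.5, 2.9, 4.9 → best response a2.
Player 1 against C3: payoffs 5.2, 5.6, 0.2, 4.3 → best response a2.
Player 1 against C4: payoffs 0, 0.8, 1.4, 2.1 → best response a4.
Player 2 against a1: payoffs 4.7, 2.3, 5.5, 5.9 → best response C4.
Player 2 against a2: payoffs 1.9, 4.6, 5.2, 4.5 → best response C3.
Player 2 against a3: payoffs 5.9, 2, 1.7, 1.3 → best response C1.
Player 2 against a4: payoffs 3.5, 4.2, 3, 4.7 → best response C4.
Mutual best responses: (a2, C3); (a4, C4).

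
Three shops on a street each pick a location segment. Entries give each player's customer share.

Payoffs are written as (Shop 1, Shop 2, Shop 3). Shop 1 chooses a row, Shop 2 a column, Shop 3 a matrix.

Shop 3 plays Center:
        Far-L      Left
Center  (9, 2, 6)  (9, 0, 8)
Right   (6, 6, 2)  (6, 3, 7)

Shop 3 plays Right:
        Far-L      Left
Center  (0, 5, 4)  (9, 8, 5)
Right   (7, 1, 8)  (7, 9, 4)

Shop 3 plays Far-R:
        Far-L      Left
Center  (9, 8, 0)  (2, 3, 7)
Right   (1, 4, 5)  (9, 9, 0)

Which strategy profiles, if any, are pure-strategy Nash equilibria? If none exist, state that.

(Center, Far-L, Center)

Shop 1 against (Far-L, Center): payoffs 9, 6 → best response Center.
Shop 1 against (Far-L, Right): payoffs 0, 7 → best response Right.
Shop 1 against (Far-L, Far-R): payoffs 9, 1 → best response Center.
Shop 1 against (Left, Center): payoffs 9, 6 → best response Center.
Shop 1 against (Left, Right): payoffs 9, 7 → best response Center.
Shop 1 against (Left, Far-R): payoffs 2, 9 → best response Right.
Shop 2 against (Center, Center): payoffs 2, 0 → best response Far-L.
Shop 2 against (Center, Right): payoffs 5, 8 → best response Left.
Shop 2 against (Center, Far-R): payoffs 8, 3 → best response Far-L.
Shop 2 against (Right, Center): payoffs 6, 3 → best response Far-L.
Shop 2 against (Right, Right): payoffs 1, 9 → best response Left.
Shop 2 against (Right, Far-R): payoffs 4, 9 → best response Left.
Shop 3 against (Center, Far-L): payoffs 6, 4, 0 → best response Center.
Shop 3 against (Center, Left): payoffs 8, 5, 7 → best response Center.
Shop 3 against (Right, Far-L): payoffs 2, 8, 5 → best response Right.
Shop 3 against (Right, Left): payoffs 7, 4, 0 → best response Center.
Mutual best responses: (Center, Far-L, Center).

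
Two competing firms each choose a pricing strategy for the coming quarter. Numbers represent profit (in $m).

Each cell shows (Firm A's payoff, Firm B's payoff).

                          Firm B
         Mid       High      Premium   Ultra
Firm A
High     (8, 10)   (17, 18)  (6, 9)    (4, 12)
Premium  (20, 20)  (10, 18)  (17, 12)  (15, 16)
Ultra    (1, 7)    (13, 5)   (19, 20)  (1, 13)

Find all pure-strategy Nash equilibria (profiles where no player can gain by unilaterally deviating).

The pure Nash equilibria are (High, High) and (Premium, Mid) and (Ultra, Premium).

Firm A against Mid: payoffs 8, 20, 1 → best response Premium.
Firm A against High: payoffs 17, 10, 13 → best response High.
Firm A against Premium: payoffs 6, 17, 19 → best response Ultra.
Firm A against Ultra: payoffs 4, 15, 1 → best response Premium.
Firm B against High: payoffs 10, 18, 9, 12 → best response High.
Firm B against Premium: payoffs 20, 18, 12, 16 → best response Mid.
Firm B against Ultra: payoffs 7, 5, 20, 13 → best response Premium.
Mutual best responses: (High, High); (Premium, Mid); (Ultra, Premium).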